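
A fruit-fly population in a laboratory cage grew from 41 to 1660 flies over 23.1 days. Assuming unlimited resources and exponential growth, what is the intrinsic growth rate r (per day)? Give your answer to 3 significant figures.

0.160 per day

From N(t) = N₀·e^(rt): e^(r·23.1) = 1660/41 = 40.488.
r·23.1 = ln(40.488) = 3.701, so r = 3.701/23.1 = 0.16022.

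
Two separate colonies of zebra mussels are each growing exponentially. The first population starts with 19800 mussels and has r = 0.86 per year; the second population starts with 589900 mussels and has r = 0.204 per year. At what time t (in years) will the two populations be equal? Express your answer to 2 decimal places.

Set 19800·e^(0.86t) = 589900·e^(0.204t).
e^((0.86 − 0.204)t) = 589900/19800 → e^(0.656·t) = 29.793.
0.656·t = ln(29.793) = 3.3943, so t = 3.3943/0.656 = 5.1742.

5.17 years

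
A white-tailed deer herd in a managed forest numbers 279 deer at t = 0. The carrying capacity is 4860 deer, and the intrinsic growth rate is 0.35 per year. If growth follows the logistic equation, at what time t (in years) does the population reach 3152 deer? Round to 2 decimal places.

9.75 years

A = (K − N₀)/N₀ = (4860 − 279)/279 = 16.419.
Solve 4860/(1 + 16.419·e^(−0.35t)) = 3152: 1 + 16.419·e^(−0.35t) = 1.5419, so e^(−0.35t) = 0.0330024.
−0.35·t = ln(0.0330024) = -3.4112, so t = 3.4112/0.35 = 9.7462.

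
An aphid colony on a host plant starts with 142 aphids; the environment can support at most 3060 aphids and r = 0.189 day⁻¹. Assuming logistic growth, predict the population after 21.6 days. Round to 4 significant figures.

A = (K − N₀)/N₀ = (3060 − 142)/142 = 20.549.
N(t) = K/(1 + A·e^(−rt)) = 3060/(1 + 20.549×e^(−0.189×21.6)).
e^(−4.082) = 0.016867; denominator = 1 + 20.549×0.016867 = 1.3466.
N = 3060/1.3466 = 2272.38.

2272 aphids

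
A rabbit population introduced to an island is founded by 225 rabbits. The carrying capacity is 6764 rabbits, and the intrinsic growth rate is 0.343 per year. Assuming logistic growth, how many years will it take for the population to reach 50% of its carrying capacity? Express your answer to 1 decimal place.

9.8 years

A = (K − N₀)/N₀ = (6764 − 225)/225 = 29.062.
Solve 6764/(1 + 29.062·e^(−0.343t)) = 3382: 1 + 29.062·e^(−0.343t) = 2, so e^(−0.343t) = 0.0344089.
−0.343·t = ln(0.0344089) = -3.3694, so t = 3.3694/0.343 = 9.8234.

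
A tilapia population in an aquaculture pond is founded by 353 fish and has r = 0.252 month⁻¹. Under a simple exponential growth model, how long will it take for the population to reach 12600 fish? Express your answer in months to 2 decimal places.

14.19 months

Set N₀·e^(rt) = 12600: e^(0.252·t) = 12600/353 = 35.694.
0.252·t = ln(35.694) = 3.575, so t = 3.575/0.252 = 14.186.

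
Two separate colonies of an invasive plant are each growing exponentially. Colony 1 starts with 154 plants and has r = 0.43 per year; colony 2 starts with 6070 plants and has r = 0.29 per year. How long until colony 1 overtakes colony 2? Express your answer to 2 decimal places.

26.24 years

Set 154·e^(0.43t) = 6070·e^(0.29t).
e^((0.43 − 0.29)t) = 6070/154 → e^(0.14·t) = 39.416.
0.14·t = ln(39.416) = 3.6742, so t = 3.6742/0.14 = 26.244.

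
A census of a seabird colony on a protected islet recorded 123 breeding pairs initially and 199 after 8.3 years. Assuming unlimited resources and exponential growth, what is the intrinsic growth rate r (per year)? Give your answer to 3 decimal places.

From N(t) = N₀·e^(rt): e^(r·8.3) = 199/123 = 1.6179.
r·8.3 = ln(1.6179) = 0.48112, so r = 0.48112/8.3 = 0.057966.

0.058 per year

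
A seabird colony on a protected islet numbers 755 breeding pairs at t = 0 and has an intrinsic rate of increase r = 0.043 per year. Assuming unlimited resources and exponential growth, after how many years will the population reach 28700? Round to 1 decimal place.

Set N₀·e^(rt) = 28700: e^(0.043·t) = 28700/755 = 38.013.
0.043·t = ln(38.013) = 3.6379, so t = 3.6379/0.043 = 84.603.

84.6 years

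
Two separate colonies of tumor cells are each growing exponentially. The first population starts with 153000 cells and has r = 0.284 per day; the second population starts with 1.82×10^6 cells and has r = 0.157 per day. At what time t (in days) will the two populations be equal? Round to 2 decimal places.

Set 153000·e^(0.284t) = 1.82×10^6·e^(0.157t).
e^((0.284 − 0.157)t) = 1.82×10^6/153000 → e^(0.127·t) = 11.895.
0.127·t = ln(11.895) = 2.4762, so t = 2.4762/0.127 = 19.497.

19.50 days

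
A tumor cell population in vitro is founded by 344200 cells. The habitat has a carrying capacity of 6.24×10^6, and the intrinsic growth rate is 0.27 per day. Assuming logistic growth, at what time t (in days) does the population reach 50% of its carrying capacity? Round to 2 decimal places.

10.52 days

A = (K − N₀)/N₀ = (6.24×10^6 − 344200)/344200 = 17.129.
Solve 6.24×10^6/(1 + 17.129·e^(−0.27t)) = 3.12×10^6: 1 + 17.129·e^(−0.27t) = 2, so e^(−0.27t) = 0.0583805.
−0.27·t = ln(0.0583805) = -2.8408, so t = 2.8408/0.27 = 10.521.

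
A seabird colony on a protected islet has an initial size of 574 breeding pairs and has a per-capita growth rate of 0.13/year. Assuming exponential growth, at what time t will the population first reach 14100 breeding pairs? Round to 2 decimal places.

24.63 years

Set N₀·e^(rt) = 14100: e^(0.13·t) = 14100/574 = 24.564.
0.13·t = ln(24.564) = 3.2013, so t = 3.2013/0.13 = 24.625.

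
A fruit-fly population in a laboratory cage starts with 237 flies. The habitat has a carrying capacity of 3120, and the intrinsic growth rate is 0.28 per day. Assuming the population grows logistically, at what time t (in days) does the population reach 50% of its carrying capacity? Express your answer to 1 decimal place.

A = (K − N₀)/N₀ = (3120 − 237)/237 = 12.165.
Solve 3120/(1 + 12.165·e^(−0.28t)) = 1560: 1 + 12.165·e^(−0.28t) = 2, so e^(−0.28t) = 0.082206.
−0.28·t = ln(0.082206) = -2.4985, so t = 2.4985/0.28 = 8.9233.

8.9 days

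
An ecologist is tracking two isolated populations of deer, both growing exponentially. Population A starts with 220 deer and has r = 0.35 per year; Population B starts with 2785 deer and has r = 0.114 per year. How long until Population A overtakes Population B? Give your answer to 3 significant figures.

10.8 years

Set 220·e^(0.35t) = 2785·e^(0.114t).
e^((0.35 − 0.114)t) = 2785/220 → e^(0.236·t) = 12.659.
0.236·t = ln(12.659) = 2.5384, so t = 2.5384/0.236 = 10.756.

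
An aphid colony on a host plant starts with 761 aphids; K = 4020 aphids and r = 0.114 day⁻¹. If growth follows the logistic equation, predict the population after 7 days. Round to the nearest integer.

A = (K − N₀)/N₀ = (4020 − 761)/761 = 4.2825.
N(t) = K/(1 + A·e^(−rt)) = 4020/(1 + 4.2825×e^(−0.114×7)).
e^(−0.798) = 0.45023; denominator = 1 + 4.2825×0.45023 = 2.9281.
N = 4020/2.9281 = 1372.9.

1373 aphids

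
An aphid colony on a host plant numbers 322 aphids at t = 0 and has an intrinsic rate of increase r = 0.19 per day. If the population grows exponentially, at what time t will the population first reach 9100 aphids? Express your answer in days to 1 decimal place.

Set N₀·e^(rt) = 9100: e^(0.19·t) = 9100/322 = 28.261.
0.19·t = ln(28.261) = 3.3415, so t = 3.3415/0.19 = 17.587.

17.6 days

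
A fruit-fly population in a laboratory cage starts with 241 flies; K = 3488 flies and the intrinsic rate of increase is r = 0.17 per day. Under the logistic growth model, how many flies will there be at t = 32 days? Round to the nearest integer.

3295 flies

A = (K − N₀)/N₀ = (3488 − 241)/241 = 13.473.
N(t) = K/(1 + A·e^(−rt)) = 3488/(1 + 13.473×e^(−0.17×32)).
e^(−5.44) = 0.0043395; denominator = 1 + 13.473×0.0043395 = 1.0585.
N = 3488/1.0585 = 3295.33.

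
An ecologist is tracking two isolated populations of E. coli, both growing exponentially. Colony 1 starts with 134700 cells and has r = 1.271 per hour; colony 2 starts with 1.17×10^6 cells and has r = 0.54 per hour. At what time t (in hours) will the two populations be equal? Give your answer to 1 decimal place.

Set 134700·e^(1.271t) = 1.17×10^6·e^(0.54t).
e^((1.271 − 0.54)t) = 1.17×10^6/134700 → e^(0.731·t) = 8.686.
0.731·t = ln(8.686) = 2.1617, so t = 2.1617/0.731 = 2.9572.

3.0 hours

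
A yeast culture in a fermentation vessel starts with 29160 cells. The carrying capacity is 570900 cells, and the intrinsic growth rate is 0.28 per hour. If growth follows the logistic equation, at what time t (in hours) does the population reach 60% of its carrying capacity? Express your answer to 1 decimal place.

A = (K − N₀)/N₀ = (570900 − 29160)/29160 = 18.578.
Solve 570900/(1 + 18.578·e^(−0.28t)) = 342540: 1 + 18.578·e^(−0.28t) = 1.6667, so e^(−0.28t) = 0.0358844.
−0.28·t = ln(0.0358844) = -3.3275, so t = 3.3275/0.28 = 11.884.

11.9 hours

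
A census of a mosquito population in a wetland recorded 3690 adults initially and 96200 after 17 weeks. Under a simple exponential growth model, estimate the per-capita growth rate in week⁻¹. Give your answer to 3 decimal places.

From N(t) = N₀·e^(rt): e^(r·17) = 96200/3690 = 26.07.
r·17 = ln(26.07) = 3.2608, so r = 3.2608/17 = 0.19181.

0.192 per week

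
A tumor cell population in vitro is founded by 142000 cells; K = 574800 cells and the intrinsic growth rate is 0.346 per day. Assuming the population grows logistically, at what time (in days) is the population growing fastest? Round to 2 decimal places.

3.22 days

Logistic growth is fastest at N = K/2 = 287400.
A = (K − N₀)/N₀ = 3.0479. Set K/(1 + A·e^(−rt)) = K/2 → A·e^(−rt) = 1.
e^(−0.346t) = 1/3.0479 = 0.328096, so t = ln(3.0479)/0.346 = 1.1144/0.346 = 3.2209.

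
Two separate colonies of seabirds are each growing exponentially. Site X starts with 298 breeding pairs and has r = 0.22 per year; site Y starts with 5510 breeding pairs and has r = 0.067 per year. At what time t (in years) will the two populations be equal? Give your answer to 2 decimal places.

19.07 years

Set 298·e^(0.22t) = 5510·e^(0.067t).
e^((0.22 − 0.067)t) = 5510/298 → e^(0.153·t) = 18.49.
0.153·t = ln(18.49) = 2.9172, so t = 2.9172/0.153 = 19.067.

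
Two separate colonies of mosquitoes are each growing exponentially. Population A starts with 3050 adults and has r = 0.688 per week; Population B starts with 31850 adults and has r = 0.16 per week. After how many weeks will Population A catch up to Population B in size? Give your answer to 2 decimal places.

4.44 weeks

Set 3050·e^(0.688t) = 31850·e^(0.16t).
e^((0.688 − 0.16)t) = 31850/3050 → e^(0.528·t) = 10.443.
0.528·t = ln(10.443) = 2.3459, so t = 2.3459/0.528 = 4.443.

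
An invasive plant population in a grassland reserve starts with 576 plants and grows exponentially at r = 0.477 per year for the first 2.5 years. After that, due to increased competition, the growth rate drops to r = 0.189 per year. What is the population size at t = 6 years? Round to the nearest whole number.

3678 plants

Phase 1: N(2.5) = 576·e^(0.477×2.5) = 576·e^1.192 = 1898.1.
Phase 2 runs for 6 − 2.5 = 3.5 years at r = 0.189.
N(6) = 1898.1·e^(0.189×3.5) = 1898.1·e^0.6615 = 3677.94.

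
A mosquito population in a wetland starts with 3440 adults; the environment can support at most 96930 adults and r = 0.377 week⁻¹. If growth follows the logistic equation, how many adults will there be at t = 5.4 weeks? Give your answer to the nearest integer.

A = (K − N₀)/N₀ = (96930 − 3440)/3440 = 27.177.
N(t) = K/(1 + A·e^(−rt)) = 96930/(1 + 27.177×e^(−0.377×5.4)).
e^(−2.036) = 0.13058; denominator = 1 + 27.177×0.13058 = 4.5487.
N = 96930/4.5487 = 21309.4.

21309 adults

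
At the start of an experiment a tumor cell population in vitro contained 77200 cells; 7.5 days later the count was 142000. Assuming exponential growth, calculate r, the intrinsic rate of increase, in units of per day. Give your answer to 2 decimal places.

0.08 per day

From N(t) = N₀·e^(rt): e^(r·7.5) = 142000/77200 = 1.8394.
r·7.5 = ln(1.8394) = 0.60943, so r = 0.60943/7.5 = 0.081257.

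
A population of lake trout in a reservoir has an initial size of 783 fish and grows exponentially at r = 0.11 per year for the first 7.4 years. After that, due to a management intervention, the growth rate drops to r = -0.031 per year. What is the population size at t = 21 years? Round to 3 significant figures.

1160 fish

Phase 1: N(7.4) = 783·e^(0.11×7.4) = 783·e^0.814 = 1767.17.
Phase 2 runs for 21 − 7.4 = 13.6 years at r = -0.031.
N(21) = 1767.17·e^(-0.031×13.6) = 1767.17·e^-0.4216 = 1159.25.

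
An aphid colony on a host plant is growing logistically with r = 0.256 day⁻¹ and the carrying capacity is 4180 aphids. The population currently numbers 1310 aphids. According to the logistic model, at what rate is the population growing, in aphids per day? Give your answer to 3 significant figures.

230 aphids per day

dN/dt = rN(1 − N/K) = 0.256 × 1310 × (1 − 1310/4180).
1 − 1310/4180 = 0.6866; dN/dt = 0.256 × 1310 × 0.6866 = 230.26.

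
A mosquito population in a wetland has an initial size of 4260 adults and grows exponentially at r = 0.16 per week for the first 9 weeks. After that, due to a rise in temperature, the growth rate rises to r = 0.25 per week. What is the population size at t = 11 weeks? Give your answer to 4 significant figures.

29640 adults

Phase 1: N(9) = 4260·e^(0.16×9) = 4260·e^1.44 = 17980.2.
Phase 2 runs for 11 − 9 = 2 weeks at r = 0.25.
N(11) = 17980.2·e^(0.25×2) = 17980.2·e^0.5 = 29644.3.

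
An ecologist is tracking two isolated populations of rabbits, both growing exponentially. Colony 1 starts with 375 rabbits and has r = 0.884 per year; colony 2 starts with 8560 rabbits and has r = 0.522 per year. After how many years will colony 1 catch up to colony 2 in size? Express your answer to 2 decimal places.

Set 375·e^(0.884t) = 8560·e^(0.522t).
e^((0.884 − 0.522)t) = 8560/375 → e^(0.362·t) = 22.827.
0.362·t = ln(22.827) = 3.1279, so t = 3.1279/0.362 = 8.6407.

8.64 years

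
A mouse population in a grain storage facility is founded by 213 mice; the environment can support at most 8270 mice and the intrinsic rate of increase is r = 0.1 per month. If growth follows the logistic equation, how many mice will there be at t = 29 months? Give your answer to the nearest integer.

A = (K − N₀)/N₀ = (8270 − 213)/213 = 37.826.
N(t) = K/(1 + A·e^(−rt)) = 8270/(1 + 37.826×e^(−0.1×29)).
e^(−2.9) = 0.055023; denominator = 1 + 37.826×0.055023 = 3.0813.
N = 8270/3.0813 = 2683.91.

2684 mice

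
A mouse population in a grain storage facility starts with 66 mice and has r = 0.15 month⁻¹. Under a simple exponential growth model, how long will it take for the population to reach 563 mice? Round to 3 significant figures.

14.3 months

Set N₀·e^(rt) = 563: e^(0.15·t) = 563/66 = 8.5303.
0.15·t = ln(8.5303) = 2.1436, so t = 2.1436/0.15 = 14.291.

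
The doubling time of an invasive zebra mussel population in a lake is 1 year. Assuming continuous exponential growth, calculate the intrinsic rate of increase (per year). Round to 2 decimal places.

0.69 per year

r = ln(2)/t_d = 0.6931/1 = 0.69315.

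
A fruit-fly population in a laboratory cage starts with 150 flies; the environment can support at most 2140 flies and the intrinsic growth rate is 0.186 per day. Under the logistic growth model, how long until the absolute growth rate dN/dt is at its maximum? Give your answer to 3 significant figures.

Logistic growth is fastest at N = K/2 = 1070.
A = (K − N₀)/N₀ = 13.267. Set K/(1 + A·e^(−rt)) = K/2 → A·e^(−rt) = 1.
e^(−0.186t) = 1/13.267 = 0.0753769, so t = ln(13.267)/0.186 = 2.5853/0.186 = 13.899.

13.9 days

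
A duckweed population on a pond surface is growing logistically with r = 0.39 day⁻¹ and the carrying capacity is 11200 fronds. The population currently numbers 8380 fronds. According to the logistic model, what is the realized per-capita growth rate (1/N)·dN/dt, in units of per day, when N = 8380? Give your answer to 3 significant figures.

(1/N)·dN/dt = r(1 − N/K) = 0.39 × (1 − 8380/11200).
= 0.39 × 0.25179 = 0.098196.

0.0982 per day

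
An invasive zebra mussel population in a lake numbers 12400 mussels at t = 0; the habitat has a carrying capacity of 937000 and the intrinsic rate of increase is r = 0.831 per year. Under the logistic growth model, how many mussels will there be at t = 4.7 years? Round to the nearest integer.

374688 mussels

A = (K − N₀)/N₀ = (937000 − 12400)/12400 = 74.565.
N(t) = K/(1 + A·e^(−rt)) = 937000/(1 + 74.565×e^(−0.831×4.7)).
e^(−3.906) = 0.020127; denominator = 1 + 74.565×0.020127 = 2.5007.
N = 937000/2.5007 = 374688.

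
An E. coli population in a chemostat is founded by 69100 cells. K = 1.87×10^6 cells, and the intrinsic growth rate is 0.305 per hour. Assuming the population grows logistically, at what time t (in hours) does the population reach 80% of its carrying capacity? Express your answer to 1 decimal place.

15.2 hours

A = (K − N₀)/N₀ = (1.87×10^6 − 69100)/69100 = 26.062.
Solve 1.87×10^6/(1 + 26.062·e^(−0.305t)) = 1.496×10^6: 1 + 26.062·e^(−0.305t) = 1.25, so e^(−0.305t) = 0.00959243.
−0.305·t = ln(0.00959243) = -4.6468, so t = 4.6468/0.305 = 15.235.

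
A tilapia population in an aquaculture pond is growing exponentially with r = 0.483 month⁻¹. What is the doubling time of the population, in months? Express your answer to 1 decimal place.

Doubling time t_d = ln(2)/r = 0.6931/0.483 = 1.4351.

1.4 months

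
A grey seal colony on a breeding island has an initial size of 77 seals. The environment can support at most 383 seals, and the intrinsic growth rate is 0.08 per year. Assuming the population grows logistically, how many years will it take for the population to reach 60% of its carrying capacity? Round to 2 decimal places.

A = (K − N₀)/N₀ = (383 − 77)/77 = 3.974.
Solve 383/(1 + 3.974·e^(−0.08t)) = 229.8: 1 + 3.974·e^(−0.08t) = 1.6667, so e^(−0.08t) = 0.167756.
−0.08·t = ln(0.167756) = -1.7852, so t = 1.7852/0.08 = 22.316.

22.32 years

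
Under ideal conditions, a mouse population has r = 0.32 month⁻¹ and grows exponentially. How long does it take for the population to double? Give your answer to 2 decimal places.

2.17 months

Doubling time t_d = ln(2)/r = 0.6931/0.32 = 2.1661.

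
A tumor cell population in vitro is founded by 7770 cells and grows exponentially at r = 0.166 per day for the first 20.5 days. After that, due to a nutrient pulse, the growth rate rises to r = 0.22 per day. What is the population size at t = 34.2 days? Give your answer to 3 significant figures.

Phase 1: N(20.5) = 7770·e^(0.166×20.5) = 7770·e^3.403 = 233521.
Phase 2 runs for 34.2 − 20.5 = 13.7 days at r = 0.22.
N(34.2) = 233521·e^(0.22×13.7) = 233521·e^3.014 = 4.756513×10^6.

4760000 cells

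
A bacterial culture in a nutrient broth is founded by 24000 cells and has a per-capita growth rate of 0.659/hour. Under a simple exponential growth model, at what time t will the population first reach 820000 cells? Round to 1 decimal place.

Set N₀·e^(rt) = 820000: e^(0.659·t) = 820000/24000 = 34.167.
0.659·t = ln(34.167) = 3.5313, so t = 3.5313/0.659 = 5.3585.

5.4 hours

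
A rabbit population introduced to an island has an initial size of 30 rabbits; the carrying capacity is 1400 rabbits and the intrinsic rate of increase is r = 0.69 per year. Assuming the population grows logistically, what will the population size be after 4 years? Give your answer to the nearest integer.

360 rabbits

A = (K − N₀)/N₀ = (1400 − 30)/30 = 45.667.
N(t) = K/(1 + A·e^(−rt)) = 1400/(1 + 45.667×e^(−0.69×4)).
e^(−2.76) = 0.063292; denominator = 1 + 45.667×0.063292 = 3.8903.
N = 1400/3.8903 = 359.867.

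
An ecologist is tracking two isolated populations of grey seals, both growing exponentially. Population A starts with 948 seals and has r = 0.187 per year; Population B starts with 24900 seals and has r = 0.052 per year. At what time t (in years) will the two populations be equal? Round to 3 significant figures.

24.2 years

Set 948·e^(0.187t) = 24900·e^(0.052t).
e^((0.187 − 0.052)t) = 24900/948 → e^(0.135·t) = 26.266.
0.135·t = ln(26.266) = 3.2683, so t = 3.2683/0.135 = 24.209.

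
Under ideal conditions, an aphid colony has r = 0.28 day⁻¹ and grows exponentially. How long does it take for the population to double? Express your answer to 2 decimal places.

Doubling time t_d = ln(2)/r = 0.6931/0.28 = 2.4755.

2.48 days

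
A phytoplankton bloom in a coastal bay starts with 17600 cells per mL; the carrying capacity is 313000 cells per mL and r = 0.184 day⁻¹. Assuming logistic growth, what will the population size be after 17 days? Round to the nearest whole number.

A = (K − N₀)/N₀ = (313000 − 17600)/17600 = 16.784.
N(t) = K/(1 + A·e^(−rt)) = 313000/(1 + 16.784×e^(−0.184×17)).
e^(−3.128) = 0.043805; denominator = 1 + 16.784×0.043805 = 1.7352.
N = 313000/1.7352 = 180379.

180379 cells per mL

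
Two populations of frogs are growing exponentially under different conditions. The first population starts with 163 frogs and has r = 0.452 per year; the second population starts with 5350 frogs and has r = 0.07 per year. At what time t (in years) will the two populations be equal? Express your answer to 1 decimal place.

Set 163·e^(0.452t) = 5350·e^(0.07t).
e^((0.452 − 0.07)t) = 5350/163 → e^(0.382·t) = 32.822.
0.382·t = ln(32.822) = 3.4911, so t = 3.4911/0.382 = 9.139.

9.1 years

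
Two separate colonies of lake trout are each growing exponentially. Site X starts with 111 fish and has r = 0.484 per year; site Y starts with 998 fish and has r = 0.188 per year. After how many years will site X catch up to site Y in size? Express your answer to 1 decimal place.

Set 111·e^(0.484t) = 998·e^(0.188t).
e^((0.484 − 0.188)t) = 998/111 → e^(0.296·t) = 8.991.
0.296·t = ln(8.991) = 2.1962, so t = 2.1962/0.296 = 7.4197.

7.4 years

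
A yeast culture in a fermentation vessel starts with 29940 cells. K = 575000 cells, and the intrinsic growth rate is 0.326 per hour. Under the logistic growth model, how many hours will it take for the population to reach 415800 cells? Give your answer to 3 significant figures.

A = (K − N₀)/N₀ = (575000 − 29940)/29940 = 18.205.
Solve 575000/(1 + 18.205·e^(−0.326t)) = 415800: 1 + 18.205·e^(−0.326t) = 1.3829, so e^(−0.326t) = 0.0210313.
−0.326·t = ln(0.0210313) = -3.8617, so t = 3.8617/0.326 = 11.846.

11.8 hours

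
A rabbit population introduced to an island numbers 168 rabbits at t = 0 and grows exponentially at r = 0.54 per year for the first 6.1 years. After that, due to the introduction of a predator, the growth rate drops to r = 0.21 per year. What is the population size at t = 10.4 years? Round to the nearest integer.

Phase 1: N(6.1) = 168·e^(0.54×6.1) = 168·e^3.294 = 4527.68.
Phase 2 runs for 10.4 − 6.1 = 4.3 years at r = 0.21.
N(10.4) = 4527.68·e^(0.21×4.3) = 4527.68·e^0.903 = 11169.7.

11170 rabbits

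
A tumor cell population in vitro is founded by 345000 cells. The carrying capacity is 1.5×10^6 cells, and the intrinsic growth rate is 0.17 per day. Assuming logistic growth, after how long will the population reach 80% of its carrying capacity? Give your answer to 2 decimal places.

A = (K − N₀)/N₀ = (1.5×10^6 − 345000)/345000 = 3.3478.
Solve 1.5×10^6/(1 + 3.3478·e^(−0.17t)) = 1.2×10^6: 1 + 3.3478·e^(−0.17t) = 1.25, so e^(−0.17t) = 0.0746753.
−0.17·t = ln(0.0746753) = -2.5946, so t = 2.5946/0.17 = 15.262.

15.26 days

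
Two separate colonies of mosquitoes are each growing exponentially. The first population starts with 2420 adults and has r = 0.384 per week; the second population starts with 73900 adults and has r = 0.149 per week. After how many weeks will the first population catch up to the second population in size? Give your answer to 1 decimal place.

Set 2420·e^(0.384t) = 73900·e^(0.149t).
e^((0.384 − 0.149)t) = 73900/2420 → e^(0.235·t) = 30.537.
0.235·t = ln(30.537) = 3.4189, so t = 3.4189/0.235 = 14.549.

14.5 weeks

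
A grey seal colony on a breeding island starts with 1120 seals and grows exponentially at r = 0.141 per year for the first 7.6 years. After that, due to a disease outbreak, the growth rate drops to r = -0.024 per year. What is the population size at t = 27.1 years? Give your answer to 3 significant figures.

2050 seals

Phase 1: N(7.6) = 1120·e^(0.141×7.6) = 1120·e^1.072 = 3270.45.
Phase 2 runs for 27.1 − 7.6 = 19.5 years at r = -0.024.
N(27.1) = 3270.45·e^(-0.024×19.5) = 3270.45·e^-0.468 = 2048.13.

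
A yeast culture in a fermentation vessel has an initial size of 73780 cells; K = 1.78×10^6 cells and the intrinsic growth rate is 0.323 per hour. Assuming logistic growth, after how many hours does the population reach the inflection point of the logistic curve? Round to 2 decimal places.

Logistic growth is fastest at N = K/2 = 890000.
A = (K − N₀)/N₀ = 23.126. Set K/(1 + A·e^(−rt)) = K/2 → A·e^(−rt) = 1.
e^(−0.323t) = 1/23.126 = 0.0432418, so t = ln(23.126)/0.323 = 3.1409/0.323 = 9.7243.

9.72 hours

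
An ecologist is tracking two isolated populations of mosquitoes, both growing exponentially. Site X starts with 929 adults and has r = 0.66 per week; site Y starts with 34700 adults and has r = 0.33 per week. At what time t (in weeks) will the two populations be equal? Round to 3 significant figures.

11.0 weeks

Set 929·e^(0.66t) = 34700·e^(0.33t).
e^((0.66 − 0.33)t) = 34700/929 → e^(0.33·t) = 37.352.
0.33·t = ln(37.352) = 3.6204, so t = 3.6204/0.33 = 10.971.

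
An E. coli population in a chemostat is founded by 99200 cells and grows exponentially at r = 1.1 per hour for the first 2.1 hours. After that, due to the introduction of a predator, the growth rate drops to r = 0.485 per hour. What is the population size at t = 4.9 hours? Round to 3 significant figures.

3890000 cells

Phase 1: N(2.1) = 99200·e^(1.1×2.1) = 99200·e^2.31 = 999383.
Phase 2 runs for 4.9 − 2.1 = 2.8 hours at r = 0.485.
N(4.9) = 999383·e^(0.485×2.8) = 999383·e^1.358 = 3.886009×10^6.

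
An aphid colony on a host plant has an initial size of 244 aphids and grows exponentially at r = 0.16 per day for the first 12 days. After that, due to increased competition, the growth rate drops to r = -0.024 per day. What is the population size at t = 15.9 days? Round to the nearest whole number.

1516 aphids

Phase 1: N(12) = 244·e^(0.16×12) = 244·e^1.92 = 1664.31.
Phase 2 runs for 15.9 − 12 = 3.9 days at r = -0.024.
N(15.9) = 1664.31·e^(-0.024×3.9) = 1664.31·e^-0.0936 = 1515.6.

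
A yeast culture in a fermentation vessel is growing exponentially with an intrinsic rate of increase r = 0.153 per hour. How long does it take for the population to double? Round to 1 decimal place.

4.5 hours

Doubling time t_d = ln(2)/r = 0.6931/0.153 = 4.5304.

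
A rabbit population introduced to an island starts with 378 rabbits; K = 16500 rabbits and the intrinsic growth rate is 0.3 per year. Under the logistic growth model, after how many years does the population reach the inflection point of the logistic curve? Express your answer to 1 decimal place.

12.5 years

Logistic growth is fastest at N = K/2 = 8250.
A = (K − N₀)/N₀ = 42.651. Set K/(1 + A·e^(−rt)) = K/2 → A·e^(−rt) = 1.
e^(−0.3t) = 1/42.651 = 0.0234462, so t = ln(42.651)/0.3 = 3.753/0.3 = 12.51.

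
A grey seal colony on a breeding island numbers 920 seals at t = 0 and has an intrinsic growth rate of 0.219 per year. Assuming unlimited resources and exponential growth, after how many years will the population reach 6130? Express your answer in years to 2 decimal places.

Set N₀·e^(rt) = 6130: e^(0.219·t) = 6130/920 = 6.663.
0.219·t = ln(6.663) = 1.8966, so t = 1.8966/0.219 = 8.6602.

8.66 years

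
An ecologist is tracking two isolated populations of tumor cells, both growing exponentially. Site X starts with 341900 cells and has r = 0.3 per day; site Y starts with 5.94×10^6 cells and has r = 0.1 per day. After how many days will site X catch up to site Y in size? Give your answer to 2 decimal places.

Set 341900·e^(0.3t) = 5.94×10^6·e^(0.1t).
e^((0.3 − 0.1)t) = 5.94×10^6/341900 → e^(0.2·t) = 17.374.
0.2·t = ln(17.374) = 2.8549, so t = 2.8549/0.2 = 14.275.

14.27 days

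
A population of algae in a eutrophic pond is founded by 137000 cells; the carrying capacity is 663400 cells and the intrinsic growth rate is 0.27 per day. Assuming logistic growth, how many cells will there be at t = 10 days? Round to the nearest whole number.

A = (K − N₀)/N₀ = (663400 − 137000)/137000 = 3.8423.
N(t) = K/(1 + A·e^(−rt)) = 663400/(1 + 3.8423×e^(−0.27×10)).
e^(−2.7) = 0.067206; denominator = 1 + 3.8423×0.067206 = 1.2582.
N = 663400/1.2582 = 527250.

527250 cells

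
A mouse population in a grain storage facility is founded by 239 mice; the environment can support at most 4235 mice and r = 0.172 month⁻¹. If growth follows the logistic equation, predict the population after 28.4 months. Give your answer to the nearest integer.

A = (K − N₀)/N₀ = (4235 − 239)/239 = 16.72.
N(t) = K/(1 + A·e^(−rt)) = 4235/(1 + 16.72×e^(−0.172×28.4)).
e^(−4.885) = 0.0075606; denominator = 1 + 16.72×0.0075606 = 1.1264.
N = 4235/1.1264 = 3759.73.

3760 mice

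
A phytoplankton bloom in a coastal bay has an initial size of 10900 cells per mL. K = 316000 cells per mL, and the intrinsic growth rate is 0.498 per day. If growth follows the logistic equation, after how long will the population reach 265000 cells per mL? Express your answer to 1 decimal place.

A = (K − N₀)/N₀ = (316000 − 10900)/10900 = 27.991.
Solve 316000/(1 + 27.991·e^(−0.498t)) = 265000: 1 + 27.991·e^(−0.498t) = 1.1925, so e^(−0.498t) = 0.00687557.
−0.498·t = ln(0.00687557) = -4.9798, so t = 4.9798/0.498 = 9.9996.

10.0 days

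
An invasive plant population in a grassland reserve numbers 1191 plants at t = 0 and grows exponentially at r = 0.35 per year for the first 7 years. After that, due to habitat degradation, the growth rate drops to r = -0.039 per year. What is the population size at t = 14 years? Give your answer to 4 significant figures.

Phase 1: N(7) = 1191·e^(0.35×7) = 1191·e^2.45 = 13801.7.
Phase 2 runs for 14 − 7 = 7 years at r = -0.039.
N(14) = 13801.7·e^(-0.039×7) = 13801.7·e^-0.273 = 10504.4.

10500 plants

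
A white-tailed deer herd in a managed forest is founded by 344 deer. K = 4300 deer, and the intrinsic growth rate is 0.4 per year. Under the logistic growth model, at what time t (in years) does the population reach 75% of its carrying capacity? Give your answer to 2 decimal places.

A = (K − N₀)/N₀ = (4300 − 344)/344 = 11.5.
Solve 4300/(1 + 11.5·e^(−0.4t)) = 3225: 1 + 11.5·e^(−0.4t) = 1.3333, so e^(−0.4t) = 0.0289855.
−0.4·t = ln(0.0289855) = -3.541, so t = 3.541/0.4 = 8.8524.

8.85 years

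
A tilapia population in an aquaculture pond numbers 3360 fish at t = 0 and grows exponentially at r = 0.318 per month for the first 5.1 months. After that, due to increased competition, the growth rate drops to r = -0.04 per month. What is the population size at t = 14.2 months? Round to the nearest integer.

11819 fish

Phase 1: N(5.1) = 3360·e^(0.318×5.1) = 3360·e^1.622 = 17009.
Phase 2 runs for 14.2 − 5.1 = 9.1 months at r = -0.04.
N(14.2) = 17009·e^(-0.04×9.1) = 17009·e^-0.364 = 11819.4.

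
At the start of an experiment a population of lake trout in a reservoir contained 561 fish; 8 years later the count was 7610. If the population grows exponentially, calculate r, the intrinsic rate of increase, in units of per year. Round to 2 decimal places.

0.33 per year

From N(t) = N₀·e^(rt): e^(r·8) = 7610/561 = 13.565.
r·8 = ln(13.565) = 2.6075, so r = 2.6075/8 = 0.32594.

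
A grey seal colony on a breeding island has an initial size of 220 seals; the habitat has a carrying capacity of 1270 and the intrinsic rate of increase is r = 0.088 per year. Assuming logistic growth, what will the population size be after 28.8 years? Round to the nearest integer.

A = (K − N₀)/N₀ = (1270 − 220)/220 = 4.7727.
N(t) = K/(1 + A·e^(−rt)) = 1270/(1 + 4.7727×e^(−0.088×28.8)).
e^(−2.534) = 0.079309; denominator = 1 + 4.7727×0.079309 = 1.3785.
N = 1270/1.3785 = 921.277.

921 seals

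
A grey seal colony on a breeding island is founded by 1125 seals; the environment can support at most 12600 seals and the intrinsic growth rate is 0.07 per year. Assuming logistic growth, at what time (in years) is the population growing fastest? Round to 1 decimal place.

Logistic growth is fastest at N = K/2 = 6300.
A = (K − N₀)/N₀ = 10.2. Set K/(1 + A·e^(−rt)) = K/2 → A·e^(−rt) = 1.
e^(−0.07t) = 1/10.2 = 0.0980392, so t = ln(10.2)/0.07 = 2.3224/0.07 = 33.177.

33.2 years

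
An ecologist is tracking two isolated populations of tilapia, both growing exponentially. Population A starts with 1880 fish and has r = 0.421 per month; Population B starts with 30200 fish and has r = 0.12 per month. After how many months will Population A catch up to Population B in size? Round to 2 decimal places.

9.22 months

Set 1880·e^(0.421t) = 30200·e^(0.12t).
e^((0.421 − 0.12)t) = 30200/1880 → e^(0.301·t) = 16.064.
0.301·t = ln(16.064) = 2.7766, so t = 2.7766/0.301 = 9.2245.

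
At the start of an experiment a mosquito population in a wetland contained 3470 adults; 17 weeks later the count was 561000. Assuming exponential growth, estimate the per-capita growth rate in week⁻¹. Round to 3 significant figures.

From N(t) = N₀·e^(rt): e^(r·17) = 561000/3470 = 161.67.
r·17 = ln(161.67) = 5.0856, so r = 5.0856/17 = 0.29915.

0.299 per week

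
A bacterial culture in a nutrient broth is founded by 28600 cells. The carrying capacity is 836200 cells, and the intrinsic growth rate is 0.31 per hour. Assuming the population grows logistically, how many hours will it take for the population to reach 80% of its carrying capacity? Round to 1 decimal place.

A = (K − N₀)/N₀ = (836200 − 28600)/28600 = 28.238.
Solve 836200/(1 + 28.238·e^(−0.31t)) = 668960: 1 + 28.238·e^(−0.31t) = 1.25, so e^(−0.31t) = 0.00885339.
−0.31·t = ln(0.00885339) = -4.727, so t = 4.727/0.31 = 15.248.

15.2 hours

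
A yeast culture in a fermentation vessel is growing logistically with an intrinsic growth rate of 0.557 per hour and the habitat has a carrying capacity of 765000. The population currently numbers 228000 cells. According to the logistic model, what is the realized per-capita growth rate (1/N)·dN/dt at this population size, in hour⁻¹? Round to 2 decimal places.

(1/N)·dN/dt = r(1 − N/K) = 0.557 × (1 − 228000/765000).
= 0.557 × 0.70196 = 0.39099.

0.39 per hour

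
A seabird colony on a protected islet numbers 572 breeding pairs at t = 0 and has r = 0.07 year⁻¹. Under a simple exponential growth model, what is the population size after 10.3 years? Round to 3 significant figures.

1180 breeding pairs

N(t) = N₀·e^(rt) = 572 × e^(0.07×10.3) = 572 × e^0.721.
e^0.721 ≈ 2.0565, so N ≈ 572 × 2.0565 = 1176.31.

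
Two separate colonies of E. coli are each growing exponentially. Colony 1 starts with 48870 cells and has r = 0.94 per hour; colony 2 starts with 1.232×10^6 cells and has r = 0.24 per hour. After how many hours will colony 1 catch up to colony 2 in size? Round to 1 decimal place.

Set 48870·e^(0.94t) = 1.232×10^6·e^(0.24t).
e^((0.94 − 0.24)t) = 1.232×10^6/48870 → e^(0.7·t) = 25.21.
0.7·t = ln(25.21) = 3.2272, so t = 3.2272/0.7 = 4.6103.

4.6 hours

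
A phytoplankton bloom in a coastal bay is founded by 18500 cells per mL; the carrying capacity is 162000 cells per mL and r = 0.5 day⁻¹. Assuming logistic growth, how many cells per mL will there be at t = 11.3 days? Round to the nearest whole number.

A = (K − N₀)/N₀ = (162000 − 18500)/18500 = 7.7568.
N(t) = K/(1 + A·e^(−rt)) = 162000/(1 + 7.7568×e^(−0.5×11.3)).
e^(−5.65) = 0.0035175; denominator = 1 + 7.7568×0.0035175 = 1.0273.
N = 162000/1.0273 = 157697.

157697 cells per mL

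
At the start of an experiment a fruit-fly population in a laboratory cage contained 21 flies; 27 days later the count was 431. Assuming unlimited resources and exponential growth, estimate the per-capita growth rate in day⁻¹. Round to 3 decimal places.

From N(t) = N₀·e^(rt): e^(r·27) = 431/21 = 20.524.
r·27 = ln(20.524) = 3.0216, so r = 3.0216/27 = 0.11191.

0.112 per day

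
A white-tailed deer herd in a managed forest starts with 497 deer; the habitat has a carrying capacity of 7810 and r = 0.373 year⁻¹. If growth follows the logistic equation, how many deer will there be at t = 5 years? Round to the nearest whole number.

2382 deer

A = (K − N₀)/N₀ = (7810 − 497)/497 = 14.714.
N(t) = K/(1 + A·e^(−rt)) = 7810/(1 + 14.714×e^(−0.373×5)).
e^(−1.865) = 0.1549; denominator = 1 + 14.714×0.1549 = 3.2792.
N = 7810/3.2792 = 2381.69.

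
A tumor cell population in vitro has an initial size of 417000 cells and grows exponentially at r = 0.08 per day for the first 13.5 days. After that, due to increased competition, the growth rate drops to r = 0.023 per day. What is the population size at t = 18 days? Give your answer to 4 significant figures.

Phase 1: N(13.5) = 417000·e^(0.08×13.5) = 417000·e^1.08 = 1.227931×10^6.
Phase 2 runs for 18 − 13.5 = 4.5 days at r = 0.023.
N(18) = 1.227931×10^6·e^(0.023×4.5) = 1.227931×10^6·e^0.1035 = 1.361832×10^6.

1362000 cells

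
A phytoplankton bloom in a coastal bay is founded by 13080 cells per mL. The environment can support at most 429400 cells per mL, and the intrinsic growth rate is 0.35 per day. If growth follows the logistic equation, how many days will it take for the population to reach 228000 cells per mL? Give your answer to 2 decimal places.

A = (K − N₀)/N₀ = (429400 − 13080)/13080 = 31.829.
Solve 429400/(1 + 31.829·e^(−0.35t)) = 228000: 1 + 31.829·e^(−0.35t) = 1.8833, so e^(−0.35t) = 0.0277527.
−0.35·t = ln(0.0277527) = -3.5844, so t = 3.5844/0.35 = 10.241.

10.24 days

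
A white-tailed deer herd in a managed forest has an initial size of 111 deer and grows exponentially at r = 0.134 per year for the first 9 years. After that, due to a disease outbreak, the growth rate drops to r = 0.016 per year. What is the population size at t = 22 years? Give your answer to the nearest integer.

Phase 1: N(9) = 111·e^(0.134×9) = 111·e^1.206 = 370.751.
Phase 2 runs for 22 − 9 = 13 years at r = 0.016.
N(22) = 370.751·e^(0.016×13) = 370.751·e^0.208 = 456.473.

456 deer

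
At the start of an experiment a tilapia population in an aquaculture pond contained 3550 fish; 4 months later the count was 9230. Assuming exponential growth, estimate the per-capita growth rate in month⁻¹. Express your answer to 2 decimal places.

From N(t) = N₀·e^(rt): e^(r·4) = 9230/3550 = 2.6.
r·4 = ln(2.6) = 0.95551, so r = 0.95551/4 = 0.23888.

0.24 per month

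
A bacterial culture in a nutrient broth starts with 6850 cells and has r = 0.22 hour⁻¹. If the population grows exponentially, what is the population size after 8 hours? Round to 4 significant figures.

39820 cells

N(t) = N₀·e^(rt) = 6850 × e^(0.22×8) = 6850 × e^1.76.
e^1.76 ≈ 5.8124, so N ≈ 6850 × 5.8124 = 39815.2.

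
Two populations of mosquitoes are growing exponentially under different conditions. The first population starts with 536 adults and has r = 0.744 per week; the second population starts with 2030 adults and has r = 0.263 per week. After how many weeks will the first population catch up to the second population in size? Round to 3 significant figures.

Set 536·e^(0.744t) = 2030·e^(0.263t).
e^((0.744 − 0.263)t) = 2030/536 → e^(0.481·t) = 3.7873.
0.481·t = ln(3.7873) = 1.3317, so t = 1.3317/0.481 = 2.7685.

2.77 weeks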